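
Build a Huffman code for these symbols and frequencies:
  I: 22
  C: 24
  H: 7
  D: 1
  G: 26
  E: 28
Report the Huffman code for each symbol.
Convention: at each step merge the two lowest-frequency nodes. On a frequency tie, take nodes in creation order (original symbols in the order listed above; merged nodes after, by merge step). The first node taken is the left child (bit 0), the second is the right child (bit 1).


Huffman tree construction:
Step 1: Merge D(1) + H(7) = 8
Step 2: Merge (D+H)(8) + I(22) = 30
Step 3: Merge C(24) + G(26) = 50
Step 4: Merge E(28) + ((D+H)+I)(30) = 58
Step 5: Merge (C+G)(50) + (E+((D+H)+I))(58) = 108
Read each symbol's code off the tree from the root (left child = 0, right child = 1).

Codes:
  I: 111 (length 3)
  C: 00 (length 2)
  H: 1101 (length 4)
  D: 1100 (length 4)
  G: 01 (length 2)
  E: 10 (length 2)
Average code length: 254/108 = 2.3519 bits/symbol


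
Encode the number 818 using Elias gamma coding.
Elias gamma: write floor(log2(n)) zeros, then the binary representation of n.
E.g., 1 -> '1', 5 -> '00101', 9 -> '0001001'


num_bits = floor(log2(818)) + 1 = 10
leading_zeros = num_bits - 1 = 9
binary(818) = 1100110010

Elias gamma(818) = '000000000' + '1100110010' = 0000000001100110010 (19 bits)


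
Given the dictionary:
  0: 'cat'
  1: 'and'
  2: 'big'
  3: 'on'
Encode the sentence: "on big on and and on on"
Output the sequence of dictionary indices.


Look up each word in the dictionary:
  'on' -> 3
  'big' -> 2
  'on' -> 3
  'and' -> 1
  'and' -> 1
  'on' -> 3
  'on' -> 3

Encoded: [3, 2, 3, 1, 1, 3, 3]


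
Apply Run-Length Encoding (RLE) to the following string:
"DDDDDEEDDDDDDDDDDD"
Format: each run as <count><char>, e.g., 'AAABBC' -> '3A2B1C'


Scanning runs left to right:
  i=0: run of 'D' x 5 -> '5D'
  i=5: run of 'E' x 2 -> '2E'
  i=7: run of 'D' x 11 -> '11D'

RLE = 5D2E11D


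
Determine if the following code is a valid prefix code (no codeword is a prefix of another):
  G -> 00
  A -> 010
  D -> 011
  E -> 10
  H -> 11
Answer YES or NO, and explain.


Checking each pair (does one codeword prefix another?):
  G='00' vs A='010': no prefix
  G='00' vs D='011': no prefix
  G='00' vs E='10': no prefix
  G='00' vs H='11': no prefix
  A='010' vs G='00': no prefix
  A='010' vs D='011': no prefix
  A='010' vs E='10': no prefix
  A='010' vs H='11': no prefix
  D='011' vs G='00': no prefix
  D='011' vs A='010': no prefix
  D='011' vs E='10': no prefix
  D='011' vs H='11': no prefix
  E='10' vs G='00': no prefix
  E='10' vs A='010': no prefix
  E='10' vs D='011': no prefix
  E='10' vs H='11': no prefix
  H='11' vs G='00': no prefix
  H='11' vs A='010': no prefix
  H='11' vs D='011': no prefix
  H='11' vs E='10': no prefix
No violation found over all pairs.

YES -- this is a valid prefix code. No codeword is a prefix of any other codeword.


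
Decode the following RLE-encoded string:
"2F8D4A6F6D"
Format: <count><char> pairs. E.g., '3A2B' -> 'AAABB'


Expanding each <count><char> pair:
  2F -> 'FF'
  8D -> 'DDDDDDDD'
  4A -> 'AAAA'
  6F -> 'FFFFFF'
  6D -> 'DDDDDD'

Decoded = FFDDDDDDDDAAAAFFFFFFDDDDDD


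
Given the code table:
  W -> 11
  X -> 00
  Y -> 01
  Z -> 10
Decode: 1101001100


Decoding:
11 -> W
01 -> Y
00 -> X
11 -> W
00 -> X


Result: WYXWX


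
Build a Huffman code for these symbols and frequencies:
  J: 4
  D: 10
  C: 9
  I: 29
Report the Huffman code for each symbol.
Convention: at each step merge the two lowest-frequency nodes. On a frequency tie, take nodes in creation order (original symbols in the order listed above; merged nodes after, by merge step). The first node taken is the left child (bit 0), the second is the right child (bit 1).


Huffman tree construction:
Step 1: Merge J(4) + C(9) = 13
Step 2: Merge D(10) + (J+C)(13) = 23
Step 3: Merge (D+(J+C))(23) + I(29) = 52
Read each symbol's code off the tree from the root (left child = 0, right child = 1).

Codes:
  J: 010 (length 3)
  D: 00 (length 2)
  C: 011 (length 3)
  I: 1 (length 1)
Average code length: 88/52 = 1.6923 bits/symbol


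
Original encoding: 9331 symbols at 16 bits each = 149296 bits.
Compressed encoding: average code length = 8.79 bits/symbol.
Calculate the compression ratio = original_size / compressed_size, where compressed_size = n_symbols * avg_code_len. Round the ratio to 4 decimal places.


original_size = n_symbols * orig_bits = 9331 * 16 = 149296 bits
compressed_size = n_symbols * avg_code_len = 9331 * 8.79 = 82019.49 bits
ratio = original_size / compressed_size = 149296 / 82019.49 = 1.8203

Compression ratio = 1.8203


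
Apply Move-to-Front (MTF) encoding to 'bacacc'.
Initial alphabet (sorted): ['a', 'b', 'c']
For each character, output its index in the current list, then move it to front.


MTF encoding:
'b': index 1 in ['a', 'b', 'c'] -> ['b', 'a', 'c']
'a': index 1 in ['b', 'a', 'c'] -> ['a', 'b', 'c']
'c': index 2 in ['a', 'b', 'c'] -> ['c', 'a', 'b']
'a': index 1 in ['c', 'a', 'b'] -> ['a', 'c', 'b']
'c': index 1 in ['a', 'c', 'b'] -> ['c', 'a', 'b']
'c': index 0 in ['c', 'a', 'b'] -> ['c', 'a', 'b']


Output: [1, 1, 2, 1, 1, 0]


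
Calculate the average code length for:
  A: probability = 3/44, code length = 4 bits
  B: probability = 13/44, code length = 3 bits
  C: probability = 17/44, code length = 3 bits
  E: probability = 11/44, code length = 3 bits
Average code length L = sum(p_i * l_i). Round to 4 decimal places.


Weighted contributions p_i * l_i:
  A: (3/44) * 4 = 12/44
  B: (13/44) * 3 = 39/44
  C: (17/44) * 3 = 51/44
  E: (11/44) * 3 = 33/44
Sum = (12 + 39 + 51 + 33)/44 = 135/44

L = 135/44 = 3.0682 bits/symbol


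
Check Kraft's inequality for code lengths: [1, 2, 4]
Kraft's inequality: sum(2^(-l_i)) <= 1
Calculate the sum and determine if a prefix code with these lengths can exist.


Sum = 2^(-1) + 2^(-2) + 2^(-4)
    = 0.5 + 0.25 + 0.0625
    = 13/16 = 0.8125
Since 0.8125 <= 1, Kraft's inequality IS satisfied.
A prefix code with these lengths CAN exist.

Kraft sum = 0.8125. Satisfied.


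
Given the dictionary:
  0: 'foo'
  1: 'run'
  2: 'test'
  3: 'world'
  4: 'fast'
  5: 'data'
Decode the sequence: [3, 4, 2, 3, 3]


Look up each index in the dictionary:
  3 -> 'world'
  4 -> 'fast'
  2 -> 'test'
  3 -> 'world'
  3 -> 'world'

Decoded: "world fast test world world"


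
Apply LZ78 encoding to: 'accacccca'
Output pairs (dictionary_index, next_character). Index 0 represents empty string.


LZ78 encoding steps:
Dictionary: {0: ''}
Step 1: w='' (idx 0), next='a' -> output (0, 'a'), add 'a' as idx 1
Step 2: w='' (idx 0), next='c' -> output (0, 'c'), add 'c' as idx 2
Step 3: w='c' (idx 2), next='a' -> output (2, 'a'), add 'ca' as idx 3
Step 4: w='c' (idx 2), next='c' -> output (2, 'c'), add 'cc' as idx 4
Step 5: w='cc' (idx 4), next='a' -> output (4, 'a'), add 'cca' as idx 5


Encoded: [(0, 'a'), (0, 'c'), (2, 'a'), (2, 'c'), (4, 'a')]


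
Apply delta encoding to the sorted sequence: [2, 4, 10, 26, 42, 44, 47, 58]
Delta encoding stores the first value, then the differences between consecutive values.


First value: 2
Deltas:
  4 - 2 = 2
  10 - 4 = 6
  26 - 10 = 16
  42 - 26 = 16
  44 - 42 = 2
  47 - 44 = 3
  58 - 47 = 11


Delta encoded: [2, 2, 6, 16, 16, 2, 3, 11]


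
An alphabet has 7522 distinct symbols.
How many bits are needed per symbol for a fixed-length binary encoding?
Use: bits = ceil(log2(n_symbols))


log2(7522) = 12.8769
Bracket: 2^12 = 4096 < 7522 <= 2^13 = 8192
So ceil(log2(7522)) = 13

bits = ceil(log2(7522)) = ceil(12.8769) = 13 bits


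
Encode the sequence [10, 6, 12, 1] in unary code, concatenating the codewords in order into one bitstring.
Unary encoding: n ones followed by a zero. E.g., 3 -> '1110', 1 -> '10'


Encode each number as n ones followed by a terminating 0:
  10 -> 11111111110 (11 bits)
  6 -> 1111110 (7 bits)
  12 -> 1111111111110 (13 bits)
  1 -> 10 (2 bits)
Total length = 11 + 7 + 13 + 2 = 33 bits.

Unary([10, 6, 12, 1]) = 111111111101111110111111111111010 (33 bits)


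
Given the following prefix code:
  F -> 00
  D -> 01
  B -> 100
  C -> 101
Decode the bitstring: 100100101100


Decoding step by step:
Bits 100 -> B
Bits 100 -> B
Bits 101 -> C
Bits 100 -> B


Decoded message: BBCB


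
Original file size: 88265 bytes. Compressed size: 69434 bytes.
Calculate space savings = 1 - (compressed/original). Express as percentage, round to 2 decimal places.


ratio = compressed/original = 69434/88265 = 0.786654
savings = 1 - ratio = 1 - 0.786654 = 0.213346
as a percentage: 0.213346 * 100 = 21.33%

Space savings = 1 - 69434/88265 = 21.33%


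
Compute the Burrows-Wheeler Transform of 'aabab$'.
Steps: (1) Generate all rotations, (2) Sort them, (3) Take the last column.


Rotations (sorted):
  0: $aabab -> last char: b
  1: aabab$ -> last char: $
  2: ab$aab -> last char: b
  3: abab$a -> last char: a
  4: b$aaba -> last char: a
  5: bab$aa -> last char: a


BWT = b$baaa


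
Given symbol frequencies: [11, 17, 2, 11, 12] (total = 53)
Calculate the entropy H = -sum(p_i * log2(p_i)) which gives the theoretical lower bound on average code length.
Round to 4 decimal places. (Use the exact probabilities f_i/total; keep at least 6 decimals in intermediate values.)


Per-symbol terms -p_i * log2(p_i) with p_i = f_i/53:
  p = 11/53 = 0.207547: log2(p) = -2.268489, -p*log2(p) = 0.470818
  p = 17/53 = 0.320755: log2(p) = -1.640458, -p*log2(p) = 0.526185
  p = 2/53 = 0.037736: log2(p) = -4.727920, -p*log2(p) = 0.178412
  p = 11/53 = 0.207547: log2(p) = -2.268489, -p*log2(p) = 0.470818
  p = 12/53 = 0.226415: log2(p) = -2.142958, -p*log2(p) = 0.485198
H = 0.470818 + 0.526185 + 0.178412 + 0.470818 + 0.485198 = 2.131431

H = 2.1314 bits/symbol


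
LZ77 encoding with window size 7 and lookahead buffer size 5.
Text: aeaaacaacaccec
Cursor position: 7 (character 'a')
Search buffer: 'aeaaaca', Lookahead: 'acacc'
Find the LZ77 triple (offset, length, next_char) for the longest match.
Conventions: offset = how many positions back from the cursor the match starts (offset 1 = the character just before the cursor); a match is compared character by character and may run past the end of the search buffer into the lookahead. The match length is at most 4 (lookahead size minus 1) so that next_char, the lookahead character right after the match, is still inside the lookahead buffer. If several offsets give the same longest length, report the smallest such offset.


Try each offset into the search buffer:
  offset=1 (pos 6, char 'a'): match length 1
  offset=2 (pos 5, char 'c'): match length 0
  offset=3 (pos 4, char 'a'): match length 3
  offset=4 (pos 3, char 'a'): match length 1
  offset=5 (pos 2, char 'a'): match length 1
  offset=6 (pos 1, char 'e'): match length 0
  offset=7 (pos 0, char 'a'): match length 1
Longest match has length 3 at offset 3.
next_char = character at position 7 + 3 = 10 -> 'c'

Best match: offset=3, length=3 (matching 'aca' starting at position 4)
LZ77 triple: (3, 3, 'c')


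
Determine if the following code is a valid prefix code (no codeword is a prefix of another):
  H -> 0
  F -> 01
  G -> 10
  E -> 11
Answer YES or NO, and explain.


Checking each pair (does one codeword prefix another?):
  H='0' vs F='01': prefix -- VIOLATION

NO -- this is NOT a valid prefix code. H (0) is a prefix of F (01).


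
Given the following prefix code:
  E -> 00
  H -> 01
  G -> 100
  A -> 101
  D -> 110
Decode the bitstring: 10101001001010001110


Decoding step by step:
Bits 101 -> A
Bits 01 -> H
Bits 00 -> E
Bits 100 -> G
Bits 101 -> A
Bits 00 -> E
Bits 01 -> H
Bits 110 -> D


Decoded message: AHEGAEHD


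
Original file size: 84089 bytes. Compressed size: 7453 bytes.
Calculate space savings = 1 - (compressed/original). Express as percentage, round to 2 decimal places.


ratio = compressed/original = 7453/84089 = 0.088632
savings = 1 - ratio = 1 - 0.088632 = 0.911368
as a percentage: 0.911368 * 100 = 91.14%

Space savings = 1 - 7453/84089 = 91.14%


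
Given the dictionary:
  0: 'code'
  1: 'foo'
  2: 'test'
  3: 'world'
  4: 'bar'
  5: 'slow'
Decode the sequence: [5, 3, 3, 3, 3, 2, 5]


Look up each index in the dictionary:
  5 -> 'slow'
  3 -> 'world'
  3 -> 'world'
  3 -> 'world'
  3 -> 'world'
  2 -> 'test'
  5 -> 'slow'

Decoded: "slow world world world world test slow"


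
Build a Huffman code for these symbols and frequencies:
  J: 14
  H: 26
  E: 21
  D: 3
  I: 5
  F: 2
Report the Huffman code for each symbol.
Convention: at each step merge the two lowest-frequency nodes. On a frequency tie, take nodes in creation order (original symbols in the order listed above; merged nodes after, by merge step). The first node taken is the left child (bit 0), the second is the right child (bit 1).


Huffman tree construction:
Step 1: Merge F(2) + D(3) = 5
Step 2: Merge I(5) + (F+D)(5) = 10
Step 3: Merge (I+(F+D))(10) + J(14) = 24
Step 4: Merge E(21) + ((I+(F+D))+J)(24) = 45
Step 5: Merge H(26) + (E+((I+(F+D))+J))(45) = 71
Read each symbol's code off the tree from the root (left child = 0, right child = 1).

Codes:
  J: 111 (length 3)
  H: 0 (length 1)
  E: 10 (length 2)
  D: 11011 (length 5)
  I: 1100 (length 4)
  F: 11010 (length 5)
Average code length: 155/71 = 2.1831 bits/symbol


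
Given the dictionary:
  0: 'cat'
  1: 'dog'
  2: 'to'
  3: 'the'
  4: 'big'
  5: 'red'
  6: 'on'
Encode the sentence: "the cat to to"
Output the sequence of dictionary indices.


Look up each word in the dictionary:
  'the' -> 3
  'cat' -> 0
  'to' -> 2
  'to' -> 2

Encoded: [3, 0, 2, 2]


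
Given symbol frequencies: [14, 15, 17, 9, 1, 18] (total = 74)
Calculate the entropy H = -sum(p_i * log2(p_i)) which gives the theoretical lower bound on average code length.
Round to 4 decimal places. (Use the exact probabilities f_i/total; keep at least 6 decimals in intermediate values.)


Per-symbol terms -p_i * log2(p_i) with p_i = f_i/74:
  p = 14/74 = 0.189189: log2(p) = -2.402098, -p*log2(p) = 0.454451
  p = 15/74 = 0.202703: log2(p) = -2.302563, -p*log2(p) = 0.466736
  p = 17/74 = 0.229730: log2(p) = -2.121991, -p*log2(p) = 0.487484
  p = 9/74 = 0.121622: log2(p) = -3.039528, -p*log2(p) = 0.369672
  p = 1/74 = 0.013514: log2(p) = -6.209453, -p*log2(p) = 0.083912
  p = 18/74 = 0.243243: log2(p) = -2.039528, -p*log2(p) = 0.496101
H = 0.454451 + 0.466736 + 0.487484 + 0.369672 + 0.083912 + 0.496101 = 2.358356

H = 2.3584 bits/symbol


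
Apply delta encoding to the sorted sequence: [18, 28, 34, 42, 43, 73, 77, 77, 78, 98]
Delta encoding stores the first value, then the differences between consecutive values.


First value: 18
Deltas:
  28 - 18 = 10
  34 - 28 = 6
  42 - 34 = 8
  43 - 42 = 1
  73 - 43 = 30
  77 - 73 = 4
  77 - 77 = 0
  78 - 77 = 1
  98 - 78 = 20


Delta encoded: [18, 10, 6, 8, 1, 30, 4, 0, 1, 20]


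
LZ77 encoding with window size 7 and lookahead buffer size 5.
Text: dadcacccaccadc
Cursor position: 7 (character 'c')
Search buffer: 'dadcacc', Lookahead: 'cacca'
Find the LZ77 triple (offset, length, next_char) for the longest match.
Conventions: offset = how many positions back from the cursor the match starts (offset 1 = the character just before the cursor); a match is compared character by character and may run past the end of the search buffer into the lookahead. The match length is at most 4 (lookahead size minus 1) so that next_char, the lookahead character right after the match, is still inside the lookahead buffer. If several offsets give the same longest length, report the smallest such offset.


Try each offset into the search buffer:
  offset=1 (pos 6, char 'c'): match length 1
  offset=2 (pos 5, char 'c'): match length 1
  offset=3 (pos 4, char 'a'): match length 0
  offset=4 (pos 3, char 'c'): match length 4
  offset=5 (pos 2, char 'd'): match length 0
  offset=6 (pos 1, char 'a'): match length 0
  offset=7 (pos 0, char 'd'): match length 0
Longest match has length 4 at offset 4.
next_char = character at position 7 + 4 = 11 -> 'a'

Best match: offset=4, length=4 (matching 'cacc' starting at position 3)
LZ77 triple: (4, 4, 'a')


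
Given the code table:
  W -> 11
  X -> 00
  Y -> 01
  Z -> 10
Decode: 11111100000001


Decoding:
11 -> W
11 -> W
11 -> W
00 -> X
00 -> X
00 -> X
01 -> Y


Result: WWWXXXY


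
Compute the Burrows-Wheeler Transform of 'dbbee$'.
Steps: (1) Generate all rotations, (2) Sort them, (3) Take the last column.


Rotations (sorted):
  0: $dbbee -> last char: e
  1: bbee$d -> last char: d
  2: bee$db -> last char: b
  3: dbbee$ -> last char: $
  4: e$dbbe -> last char: e
  5: ee$dbb -> last char: b


BWT = edb$eb


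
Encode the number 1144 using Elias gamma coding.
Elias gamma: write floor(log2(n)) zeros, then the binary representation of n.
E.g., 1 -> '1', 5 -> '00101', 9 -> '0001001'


num_bits = floor(log2(1144)) + 1 = 11
leading_zeros = num_bits - 1 = 10
binary(1144) = 10001111000

Elias gamma(1144) = '0000000000' + '10001111000' = 000000000010001111000 (21 bits)


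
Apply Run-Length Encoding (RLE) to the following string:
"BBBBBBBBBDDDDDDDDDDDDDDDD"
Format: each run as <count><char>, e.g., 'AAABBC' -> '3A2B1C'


Scanning runs left to right:
  i=0: run of 'B' x 9 -> '9B'
  i=9: run of 'D' x 16 -> '16D'

RLE = 9B16D


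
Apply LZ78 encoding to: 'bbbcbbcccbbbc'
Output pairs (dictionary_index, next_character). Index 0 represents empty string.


LZ78 encoding steps:
Dictionary: {0: ''}
Step 1: w='' (idx 0), next='b' -> output (0, 'b'), add 'b' as idx 1
Step 2: w='b' (idx 1), next='b' -> output (1, 'b'), add 'bb' as idx 2
Step 3: w='' (idx 0), next='c' -> output (0, 'c'), add 'c' as idx 3
Step 4: w='bb' (idx 2), next='c' -> output (2, 'c'), add 'bbc' as idx 4
Step 5: w='c' (idx 3), next='c' -> output (3, 'c'), add 'cc' as idx 5
Step 6: w='bb' (idx 2), next='b' -> output (2, 'b'), add 'bbb' as idx 6
Step 7: w='c' (idx 3), end of input -> output (3, '')


Encoded: [(0, 'b'), (1, 'b'), (0, 'c'), (2, 'c'), (3, 'c'), (2, 'b'), (3, '')]


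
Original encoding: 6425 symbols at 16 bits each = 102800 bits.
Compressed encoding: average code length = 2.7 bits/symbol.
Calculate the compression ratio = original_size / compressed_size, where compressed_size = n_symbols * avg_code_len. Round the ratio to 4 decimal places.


original_size = n_symbols * orig_bits = 6425 * 16 = 102800 bits
compressed_size = n_symbols * avg_code_len = 6425 * 2.7 = 17347.5 bits
ratio = original_size / compressed_size = 102800 / 17347.5 = 5.9259

Compression ratio = 5.9259


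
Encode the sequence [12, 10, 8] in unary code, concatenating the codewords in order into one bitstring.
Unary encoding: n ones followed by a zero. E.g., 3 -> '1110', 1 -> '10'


Encode each number as n ones followed by a terminating 0:
  12 -> 1111111111110 (13 bits)
  10 -> 11111111110 (11 bits)
  8 -> 111111110 (9 bits)
Total length = 13 + 11 + 9 = 33 bits.

Unary([12, 10, 8]) = 111111111111011111111110111111110 (33 bits)


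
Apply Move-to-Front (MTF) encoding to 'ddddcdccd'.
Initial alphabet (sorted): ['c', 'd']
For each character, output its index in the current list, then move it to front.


MTF encoding:
'd': index 1 in ['c', 'd'] -> ['d', 'c']
'd': index 0 in ['d', 'c'] -> ['d', 'c']
'd': index 0 in ['d', 'c'] -> ['d', 'c']
'd': index 0 in ['d', 'c'] -> ['d', 'c']
'c': index 1 in ['d', 'c'] -> ['c', 'd']
'd': index 1 in ['c', 'd'] -> ['d', 'c']
'c': index 1 in ['d', 'c'] -> ['c', 'd']
'c': index 0 in ['c', 'd'] -> ['c', 'd']
'd': index 1 in ['c', 'd'] -> ['d', 'c']


Output: [1, 0, 0, 0, 1, 1, 1, 0, 1]


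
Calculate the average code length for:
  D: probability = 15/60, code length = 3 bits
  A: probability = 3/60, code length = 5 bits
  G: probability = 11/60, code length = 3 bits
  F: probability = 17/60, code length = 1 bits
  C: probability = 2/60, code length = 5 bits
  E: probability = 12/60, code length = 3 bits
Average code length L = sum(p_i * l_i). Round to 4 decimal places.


Weighted contributions p_i * l_i:
  D: (15/60) * 3 = 45/60
  A: (3/60) * 5 = 15/60
  G: (11/60) * 3 = 33/60
  F: (17/60) * 1 = 17/60
  C: (2/60) * 5 = 10/60
  E: (12/60) * 3 = 36/60
Sum = (45 + 15 + 33 + 17 + 10 + 36)/60 = 156/60

L = 156/60 = 2.6000 bits/symbol


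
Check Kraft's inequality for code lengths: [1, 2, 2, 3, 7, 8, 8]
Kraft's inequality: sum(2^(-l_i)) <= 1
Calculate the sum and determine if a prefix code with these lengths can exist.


Sum = 2^(-1) + 2^(-2) + 2^(-2) + 2^(-3) + 2^(-7) + 2^(-8) + 2^(-8)
    = 0.5 + 0.25 + 0.25 + 0.125 + 0.0078125 + 0.00390625 + 0.00390625
    = 292/256 = 1.140625
Since 1.140625 > 1, Kraft's inequality is NOT satisfied.
A prefix code with these lengths CANNOT exist.

Kraft sum = 1.140625. Not satisfied.


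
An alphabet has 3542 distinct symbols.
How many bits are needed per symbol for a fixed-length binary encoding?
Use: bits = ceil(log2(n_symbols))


log2(3542) = 11.7903
Bracket: 2^11 = 2048 < 3542 <= 2^12 = 4096
So ceil(log2(3542)) = 12

bits = ceil(log2(3542)) = ceil(11.7903) = 12 bits


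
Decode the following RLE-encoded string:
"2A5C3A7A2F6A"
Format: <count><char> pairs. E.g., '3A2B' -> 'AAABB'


Expanding each <count><char> pair:
  2A -> 'AA'
  5C -> 'CCCCC'
  3A -> 'AAA'
  7A -> 'AAAAAAA'
  2F -> 'FF'
  6A -> 'AAAAAA'

Decoded = AACCCCCAAAAAAAAAAFFAAAAAA


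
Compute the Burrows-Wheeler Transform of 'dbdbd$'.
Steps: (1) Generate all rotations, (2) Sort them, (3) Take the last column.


Rotations (sorted):
  0: $dbdbd -> last char: d
  1: bd$dbd -> last char: d
  2: bdbd$d -> last char: d
  3: d$dbdb -> last char: b
  4: dbd$db -> last char: b
  5: dbdbd$ -> last char: $


BWT = dddbb$


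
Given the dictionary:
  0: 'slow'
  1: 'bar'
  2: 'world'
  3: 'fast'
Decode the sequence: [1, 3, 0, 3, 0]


Look up each index in the dictionary:
  1 -> 'bar'
  3 -> 'fast'
  0 -> 'slow'
  3 -> 'fast'
  0 -> 'slow'

Decoded: "bar fast slow fast slow"


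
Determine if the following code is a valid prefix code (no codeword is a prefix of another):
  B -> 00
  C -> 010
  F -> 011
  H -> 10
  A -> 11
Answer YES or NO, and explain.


Checking each pair (does one codeword prefix another?):
  B='00' vs C='010': no prefix
  B='00' vs F='011': no prefix
  B='00' vs H='10': no prefix
  B='00' vs A='11': no prefix
  C='010' vs B='00': no prefix
  C='010' vs F='011': no prefix
  C='010' vs H='10': no prefix
  C='010' vs A='11': no prefix
  F='011' vs B='00': no prefix
  F='011' vs C='010': no prefix
  F='011' vs H='10': no prefix
  F='011' vs A='11': no prefix
  H='10' vs B='00': no prefix
  H='10' vs C='010': no prefix
  H='10' vs F='011': no prefix
  H='10' vs A='11': no prefix
  A='11' vs B='00': no prefix
  A='11' vs C='010': no prefix
  A='11' vs F='011': no prefix
  A='11' vs H='10': no prefix
No violation found over all pairs.

YES -- this is a valid prefix code. No codeword is a prefix of any other codeword.


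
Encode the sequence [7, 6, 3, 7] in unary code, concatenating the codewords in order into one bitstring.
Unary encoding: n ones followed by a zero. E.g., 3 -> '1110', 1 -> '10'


Encode each number as n ones followed by a terminating 0:
  7 -> 11111110 (8 bits)
  6 -> 1111110 (7 bits)
  3 -> 1110 (4 bits)
  7 -> 11111110 (8 bits)
Total length = 8 + 7 + 4 + 8 = 27 bits.

Unary([7, 6, 3, 7]) = 111111101111110111011111110 (27 bits)


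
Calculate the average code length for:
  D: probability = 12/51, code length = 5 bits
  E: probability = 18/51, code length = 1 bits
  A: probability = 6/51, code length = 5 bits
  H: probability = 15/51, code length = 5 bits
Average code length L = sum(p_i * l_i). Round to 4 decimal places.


Weighted contributions p_i * l_i:
  D: (12/51) * 5 = 60/51
  E: (18/51) * 1 = 18/51
  A: (6/51) * 5 = 30/51
  H: (15/51) * 5 = 75/51
Sum = (60 + 18 + 30 + 75)/51 = 183/51

L = 183/51 = 3.5882 bits/symbol


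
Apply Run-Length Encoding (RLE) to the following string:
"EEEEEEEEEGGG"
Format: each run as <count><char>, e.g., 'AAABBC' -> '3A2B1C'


Scanning runs left to right:
  i=0: run of 'E' x 9 -> '9E'
  i=9: run of 'G' x 3 -> '3G'

RLE = 9E3G


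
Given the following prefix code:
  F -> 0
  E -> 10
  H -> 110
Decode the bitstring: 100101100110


Decoding step by step:
Bits 10 -> E
Bits 0 -> F
Bits 10 -> E
Bits 110 -> H
Bits 0 -> F
Bits 110 -> H


Decoded message: EFEHFH


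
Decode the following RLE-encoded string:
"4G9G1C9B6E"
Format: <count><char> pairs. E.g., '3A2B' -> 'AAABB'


Expanding each <count><char> pair:
  4G -> 'GGGG'
  9G -> 'GGGGGGGGG'
  1C -> 'C'
  9B -> 'BBBBBBBBB'
  6E -> 'EEEEEE'

Decoded = GGGGGGGGGGGGGCBBBBBBBBBEEEEEE


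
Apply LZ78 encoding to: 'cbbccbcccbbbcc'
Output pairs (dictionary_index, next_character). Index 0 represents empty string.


LZ78 encoding steps:
Dictionary: {0: ''}
Step 1: w='' (idx 0), next='c' -> output (0, 'c'), add 'c' as idx 1
Step 2: w='' (idx 0), next='b' -> output (0, 'b'), add 'b' as idx 2
Step 3: w='b' (idx 2), next='c' -> output (2, 'c'), add 'bc' as idx 3
Step 4: w='c' (idx 1), next='b' -> output (1, 'b'), add 'cb' as idx 4
Step 5: w='c' (idx 1), next='c' -> output (1, 'c'), add 'cc' as idx 5
Step 6: w='cb' (idx 4), next='b' -> output (4, 'b'), add 'cbb' as idx 6
Step 7: w='bc' (idx 3), next='c' -> output (3, 'c'), add 'bcc' as idx 7


Encoded: [(0, 'c'), (0, 'b'), (2, 'c'), (1, 'b'), (1, 'c'), (4, 'b'), (3, 'c')]


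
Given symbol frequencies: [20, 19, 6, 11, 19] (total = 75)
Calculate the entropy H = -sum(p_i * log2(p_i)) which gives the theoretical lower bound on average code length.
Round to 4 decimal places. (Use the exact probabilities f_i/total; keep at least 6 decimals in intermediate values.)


Per-symbol terms -p_i * log2(p_i) with p_i = f_i/75:
  p = 20/75 = 0.266667: log2(p) = -1.906891, -p*log2(p) = 0.508504
  p = 19/75 = 0.253333: log2(p) = -1.980891, -p*log2(p) = 0.501826
  p = 6/75 = 0.080000: log2(p) = -3.643856, -p*log2(p) = 0.291508
  p = 11/75 = 0.146667: log2(p) = -2.769387, -p*log2(p) = 0.406177
  p = 19/75 = 0.253333: log2(p) = -1.980891, -p*log2(p) = 0.501826
H = 0.508504 + 0.501826 + 0.291508 + 0.406177 + 0.501826 = 2.209841

H = 2.2098 bits/symbol


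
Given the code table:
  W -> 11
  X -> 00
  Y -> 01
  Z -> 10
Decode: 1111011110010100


Decoding:
11 -> W
11 -> W
01 -> Y
11 -> W
10 -> Z
01 -> Y
01 -> Y
00 -> X


Result: WWYWZYYX


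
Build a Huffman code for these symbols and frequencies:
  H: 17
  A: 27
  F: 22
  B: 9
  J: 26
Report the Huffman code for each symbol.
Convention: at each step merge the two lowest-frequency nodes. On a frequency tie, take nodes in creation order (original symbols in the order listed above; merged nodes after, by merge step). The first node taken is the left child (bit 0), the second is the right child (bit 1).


Huffman tree construction:
Step 1: Merge B(9) + H(17) = 26
Step 2: Merge F(22) + J(26) = 48
Step 3: Merge (B+H)(26) + A(27) = 53
Step 4: Merge (F+J)(48) + ((B+H)+A)(53) = 101
Read each symbol's code off the tree from the root (left child = 0, right child = 1).

Codes:
  H: 101 (length 3)
  A: 11 (length 2)
  F: 00 (length 2)
  B: 100 (length 3)
  J: 01 (length 2)
Average code length: 228/101 = 2.2574 bits/symbol


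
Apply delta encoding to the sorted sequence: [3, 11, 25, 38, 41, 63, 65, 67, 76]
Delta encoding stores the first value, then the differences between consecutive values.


First value: 3
Deltas:
  11 - 3 = 8
  25 - 11 = 14
  38 - 25 = 13
  41 - 38 = 3
  63 - 41 = 22
  65 - 63 = 2
  67 - 65 = 2
  76 - 67 = 9


Delta encoded: [3, 8, 14, 13, 3, 22, 2, 2, 9]


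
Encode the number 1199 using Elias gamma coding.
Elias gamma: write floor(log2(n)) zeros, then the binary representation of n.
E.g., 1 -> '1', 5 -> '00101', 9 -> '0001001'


num_bits = floor(log2(1199)) + 1 = 11
leading_zeros = num_bits - 1 = 10
binary(1199) = 10010101111

Elias gamma(1199) = '0000000000' + '10010101111' = 000000000010010101111 (21 bits)


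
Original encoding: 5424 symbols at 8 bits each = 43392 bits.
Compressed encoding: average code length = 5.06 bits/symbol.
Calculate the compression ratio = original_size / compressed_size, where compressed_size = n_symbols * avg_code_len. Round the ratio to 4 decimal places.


original_size = n_symbols * orig_bits = 5424 * 8 = 43392 bits
compressed_size = n_symbols * avg_code_len = 5424 * 5.06 = 27445.44 bits
ratio = original_size / compressed_size = 43392 / 27445.44 = 1.581

Compression ratio = 1.581


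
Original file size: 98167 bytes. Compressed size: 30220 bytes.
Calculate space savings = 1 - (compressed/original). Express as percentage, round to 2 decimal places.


ratio = compressed/original = 30220/98167 = 0.307843
savings = 1 - ratio = 1 - 0.307843 = 0.692157
as a percentage: 0.692157 * 100 = 69.22%

Space savings = 1 - 30220/98167 = 69.22%


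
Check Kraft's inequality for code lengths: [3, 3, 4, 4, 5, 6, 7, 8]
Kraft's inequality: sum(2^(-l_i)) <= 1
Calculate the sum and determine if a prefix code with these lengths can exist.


Sum = 2^(-3) + 2^(-3) + 2^(-4) + 2^(-4) + 2^(-5) + 2^(-6) + 2^(-7) + 2^(-8)
    = 0.125 + 0.125 + 0.0625 + 0.0625 + 0.03125 + 0.015625 + 0.0078125 + 0.00390625
    = 111/256 = 0.43359375
Since 0.43359375 <= 1, Kraft's inequality IS satisfied.
A prefix code with these lengths CAN exist.

Kraft sum = 0.43359375. Satisfied.


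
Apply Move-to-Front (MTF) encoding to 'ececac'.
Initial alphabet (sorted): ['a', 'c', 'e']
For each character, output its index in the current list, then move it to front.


MTF encoding:
'e': index 2 in ['a', 'c', 'e'] -> ['e', 'a', 'c']
'c': index 2 in ['e', 'a', 'c'] -> ['c', 'e', 'a']
'e': index 1 in ['c', 'e', 'a'] -> ['e', 'c', 'a']
'c': index 1 in ['e', 'c', 'a'] -> ['c', 'e', 'a']
'a': index 2 in ['c', 'e', 'a'] -> ['a', 'c', 'e']
'c': index 1 in ['a', 'c', 'e'] -> ['c', 'a', 'e']


Output: [2, 2, 1, 1, 2, 1]


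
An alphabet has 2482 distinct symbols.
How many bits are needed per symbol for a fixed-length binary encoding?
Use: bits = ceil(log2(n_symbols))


log2(2482) = 11.2773
Bracket: 2^11 = 2048 < 2482 <= 2^12 = 4096
So ceil(log2(2482)) = 12

bits = ceil(log2(2482)) = ceil(11.2773) = 12 bits


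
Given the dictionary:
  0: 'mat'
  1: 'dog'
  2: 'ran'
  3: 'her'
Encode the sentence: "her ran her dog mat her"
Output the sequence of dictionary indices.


Look up each word in the dictionary:
  'her' -> 3
  'ran' -> 2
  'her' -> 3
  'dog' -> 1
  'mat' -> 0
  'her' -> 3

Encoded: [3, 2, 3, 1, 0, 3]


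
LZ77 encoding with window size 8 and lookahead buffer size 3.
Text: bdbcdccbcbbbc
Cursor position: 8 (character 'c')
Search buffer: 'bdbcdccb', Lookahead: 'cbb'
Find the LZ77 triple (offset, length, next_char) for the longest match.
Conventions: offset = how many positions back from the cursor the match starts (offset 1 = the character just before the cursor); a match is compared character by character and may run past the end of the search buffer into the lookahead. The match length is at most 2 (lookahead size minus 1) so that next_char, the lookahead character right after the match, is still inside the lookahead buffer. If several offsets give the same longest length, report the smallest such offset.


Try each offset into the search buffer:
  offset=1 (pos 7, char 'b'): match length 0
  offset=2 (pos 6, char 'c'): match length 2
  offset=3 (pos 5, char 'c'): match length 1
  offset=4 (pos 4, char 'd'): match length 0
  offset=5 (pos 3, char 'c'): match length 1
  offset=6 (pos 2, char 'b'): match length 0
  offset=7 (pos 1, char 'd'): match length 0
  offset=8 (pos 0, char 'b'): match length 0
Longest match has length 2 at offset 2.
next_char = character at position 8 + 2 = 10 -> 'b'

Best match: offset=2, length=2 (matching 'cb' starting at position 6)
LZ77 triple: (2, 2, 'b')


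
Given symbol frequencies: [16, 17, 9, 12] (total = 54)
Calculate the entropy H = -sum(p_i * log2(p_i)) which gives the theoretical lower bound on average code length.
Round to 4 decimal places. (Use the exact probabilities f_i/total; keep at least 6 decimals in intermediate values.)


Per-symbol terms -p_i * log2(p_i) with p_i = f_i/54:
  p = 16/54 = 0.296296: log2(p) = -1.754888, -p*log2(p) = 0.519967
  p = 17/54 = 0.314815: log2(p) = -1.667425, -p*log2(p) = 0.524930
  p = 9/54 = 0.166667: log2(p) = -2.584963, -p*log2(p) = 0.430827
  p = 12/54 = 0.222222: log2(p) = -2.169925, -p*log2(p) = 0.482206
H = 0.519967 + 0.524930 + 0.430827 + 0.482206 = 1.957930

H = 1.9579 bits/symbol


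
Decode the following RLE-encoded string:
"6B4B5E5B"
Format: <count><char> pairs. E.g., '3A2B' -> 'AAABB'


Expanding each <count><char> pair:
  6B -> 'BBBBBB'
  4B -> 'BBBB'
  5E -> 'EEEEE'
  5B -> 'BBBBB'

Decoded = BBBBBBBBBBEEEEEBBBBB


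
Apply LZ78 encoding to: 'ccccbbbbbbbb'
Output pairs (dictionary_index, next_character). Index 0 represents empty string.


LZ78 encoding steps:
Dictionary: {0: ''}
Step 1: w='' (idx 0), next='c' -> output (0, 'c'), add 'c' as idx 1
Step 2: w='c' (idx 1), next='c' -> output (1, 'c'), add 'cc' as idx 2
Step 3: w='c' (idx 1), next='b' -> output (1, 'b'), add 'cb' as idx 3
Step 4: w='' (idx 0), next='b' -> output (0, 'b'), add 'b' as idx 4
Step 5: w='b' (idx 4), next='b' -> output (4, 'b'), add 'bb' as idx 5
Step 6: w='bb' (idx 5), next='b' -> output (5, 'b'), add 'bbb' as idx 6
Step 7: w='b' (idx 4), end of input -> output (4, '')


Encoded: [(0, 'c'), (1, 'c'), (1, 'b'), (0, 'b'), (4, 'b'), (5, 'b'), (4, '')]


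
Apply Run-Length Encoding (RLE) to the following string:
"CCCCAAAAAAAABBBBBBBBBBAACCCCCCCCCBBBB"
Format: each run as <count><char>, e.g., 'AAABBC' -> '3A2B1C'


Scanning runs left to right:
  i=0: run of 'C' x 4 -> '4C'
  i=4: run of 'A' x 8 -> '8A'
  i=12: run of 'B' x 10 -> '10B'
  i=22: run of 'A' x 2 -> '2A'
  i=24: run of 'C' x 9 -> '9C'
  i=33: run of 'B' x 4 -> '4B'

RLE = 4C8A10B2A9C4B


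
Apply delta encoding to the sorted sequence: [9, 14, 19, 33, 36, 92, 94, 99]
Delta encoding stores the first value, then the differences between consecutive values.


First value: 9
Deltas:
  14 - 9 = 5
  19 - 14 = 5
  33 - 19 = 14
  36 - 33 = 3
  92 - 36 = 56
  94 - 92 = 2
  99 - 94 = 5


Delta encoded: [9, 5, 5, 14, 3, 56, 2, 5]


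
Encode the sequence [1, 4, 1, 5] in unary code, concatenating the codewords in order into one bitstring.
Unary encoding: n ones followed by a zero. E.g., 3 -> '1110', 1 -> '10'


Encode each number as n ones followed by a terminating 0:
  1 -> 10 (2 bits)
  4 -> 11110 (5 bits)
  1 -> 10 (2 bits)
  5 -> 111110 (6 bits)
Total length = 2 + 5 + 2 + 6 = 15 bits.

Unary([1, 4, 1, 5]) = 101111010111110 (15 bits)


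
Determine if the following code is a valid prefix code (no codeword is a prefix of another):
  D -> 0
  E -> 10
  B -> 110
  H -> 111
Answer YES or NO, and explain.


Checking each pair (does one codeword prefix another?):
  D='0' vs E='10': no prefix
  D='0' vs B='110': no prefix
  D='0' vs H='111': no prefix
  E='10' vs D='0': no prefix
  E='10' vs B='110': no prefix
  E='10' vs H='111': no prefix
  B='110' vs D='0': no prefix
  B='110' vs E='10': no prefix
  B='110' vs H='111': no prefix
  H='111' vs D='0': no prefix
  H='111' vs E='10': no prefix
  H='111' vs B='110': no prefix
No violation found over all pairs.

YES -- this is a valid prefix code. No codeword is a prefix of any other codeword.


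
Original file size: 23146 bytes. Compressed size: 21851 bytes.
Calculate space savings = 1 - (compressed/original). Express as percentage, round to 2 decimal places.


ratio = compressed/original = 21851/23146 = 0.944051
savings = 1 - ratio = 1 - 0.944051 = 0.055949
as a percentage: 0.055949 * 100 = 5.59%

Space savings = 1 - 21851/23146 = 5.59%


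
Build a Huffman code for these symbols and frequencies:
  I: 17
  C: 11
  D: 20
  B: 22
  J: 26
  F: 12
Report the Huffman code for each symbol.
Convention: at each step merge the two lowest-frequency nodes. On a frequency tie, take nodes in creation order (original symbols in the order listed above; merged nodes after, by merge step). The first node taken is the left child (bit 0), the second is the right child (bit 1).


Huffman tree construction:
Step 1: Merge C(11) + F(12) = 23
Step 2: Merge I(17) + D(20) = 37
Step 3: Merge B(22) + (C+F)(23) = 45
Step 4: Merge J(26) + (I+D)(37) = 63
Step 5: Merge (B+(C+F))(45) + (J+(I+D))(63) = 108
Read each symbol's code off the tree from the root (left child = 0, right child = 1).

Codes:
  I: 110 (length 3)
  C: 010 (length 3)
  D: 111 (length 3)
  B: 00 (length 2)
  J: 10 (length 2)
  F: 011 (length 3)
Average code length: 276/108 = 2.5556 bits/symbol


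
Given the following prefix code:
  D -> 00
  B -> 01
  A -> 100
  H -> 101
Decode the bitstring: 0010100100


Decoding step by step:
Bits 00 -> D
Bits 101 -> H
Bits 00 -> D
Bits 100 -> A


Decoded message: DHDA


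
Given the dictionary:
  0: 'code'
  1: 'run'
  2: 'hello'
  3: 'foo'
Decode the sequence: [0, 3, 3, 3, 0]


Look up each index in the dictionary:
  0 -> 'code'
  3 -> 'foo'
  3 -> 'foo'
  3 -> 'foo'
  0 -> 'code'

Decoded: "code foo foo foo code"


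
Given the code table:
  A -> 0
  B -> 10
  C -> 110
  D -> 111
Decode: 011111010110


Decoding:
0 -> A
111 -> D
110 -> C
10 -> B
110 -> C


Result: ADCBC


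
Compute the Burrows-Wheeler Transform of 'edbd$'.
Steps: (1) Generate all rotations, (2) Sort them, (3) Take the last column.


Rotations (sorted):
  0: $edbd -> last char: d
  1: bd$ed -> last char: d
  2: d$edb -> last char: b
  3: dbd$e -> last char: e
  4: edbd$ -> last char: $


BWT = ddbe$


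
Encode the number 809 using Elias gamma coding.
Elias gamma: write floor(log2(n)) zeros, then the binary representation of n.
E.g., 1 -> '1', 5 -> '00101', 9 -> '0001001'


num_bits = floor(log2(809)) + 1 = 10
leading_zeros = num_bits - 1 = 9
binary(809) = 1100101001

Elias gamma(809) = '000000000' + '1100101001' = 0000000001100101001 (19 bits)


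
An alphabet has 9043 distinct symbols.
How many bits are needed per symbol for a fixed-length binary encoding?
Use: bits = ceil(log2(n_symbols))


log2(9043) = 13.1426
Bracket: 2^13 = 8192 < 9043 <= 2^14 = 16384
So ceil(log2(9043)) = 14

bits = ceil(log2(9043)) = ceil(13.1426) = 14 bits


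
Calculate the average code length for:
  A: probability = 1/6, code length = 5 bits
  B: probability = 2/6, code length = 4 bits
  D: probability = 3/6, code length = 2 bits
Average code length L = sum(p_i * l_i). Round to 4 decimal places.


Weighted contributions p_i * l_i:
  A: (1/6) * 5 = 5/6
  B: (2/6) * 4 = 8/6
  D: (3/6) * 2 = 6/6
Sum = (5 + 8 + 6)/6 = 19/6

L = 19/6 = 3.1667 bits/symbol


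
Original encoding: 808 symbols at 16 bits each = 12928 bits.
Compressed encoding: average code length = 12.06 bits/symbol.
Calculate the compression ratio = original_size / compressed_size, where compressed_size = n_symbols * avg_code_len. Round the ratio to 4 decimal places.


original_size = n_symbols * orig_bits = 808 * 16 = 12928 bits
compressed_size = n_symbols * avg_code_len = 808 * 12.06 = 9744.48 bits
ratio = original_size / compressed_size = 12928 / 9744.48 = 1.3267

Compression ratio = 1.3267


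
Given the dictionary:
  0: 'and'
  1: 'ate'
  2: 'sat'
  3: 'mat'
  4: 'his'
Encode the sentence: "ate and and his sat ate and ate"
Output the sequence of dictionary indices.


Look up each word in the dictionary:
  'ate' -> 1
  'and' -> 0
  'and' -> 0
  'his' -> 4
  'sat' -> 2
  'ate' -> 1
  'and' -> 0
  'ate' -> 1

Encoded: [1, 0, 0, 4, 2, 1, 0, 1]


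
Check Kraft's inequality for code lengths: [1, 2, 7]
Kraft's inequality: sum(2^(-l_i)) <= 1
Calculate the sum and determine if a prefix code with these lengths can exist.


Sum = 2^(-1) + 2^(-2) + 2^(-7)
    = 0.5 + 0.25 + 0.0078125
    = 97/128 = 0.7578125
Since 0.7578125 <= 1, Kraft's inequality IS satisfied.
A prefix code with these lengths CAN exist.

Kraft sum = 0.7578125. Satisfied.


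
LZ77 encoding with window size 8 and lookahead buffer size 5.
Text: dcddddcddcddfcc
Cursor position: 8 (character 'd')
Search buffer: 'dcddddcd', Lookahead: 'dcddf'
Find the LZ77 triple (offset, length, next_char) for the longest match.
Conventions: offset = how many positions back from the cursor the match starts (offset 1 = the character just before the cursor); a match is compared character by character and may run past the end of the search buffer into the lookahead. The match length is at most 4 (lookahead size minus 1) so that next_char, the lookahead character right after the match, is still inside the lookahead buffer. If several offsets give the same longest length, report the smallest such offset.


Try each offset into the search buffer:
  offset=1 (pos 7, char 'd'): match length 1
  offset=2 (pos 6, char 'c'): match length 0
  offset=3 (pos 5, char 'd'): match length 4
  offset=4 (pos 4, char 'd'): match length 1
  offset=5 (pos 3, char 'd'): match length 1
  offset=6 (pos 2, char 'd'): match length 1
  offset=7 (pos 1, char 'c'): match length 0
  offset=8 (pos 0, char 'd'): match length 4
Longest match has length 4, found at offsets 3, 8; take the smallest, offset 3.
next_char = character at position 8 + 4 = 12 -> 'f'

Best match: offset=3, length=4 (matching 'dcdd' starting at position 5)
LZ77 triple: (3, 4, 'f')
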